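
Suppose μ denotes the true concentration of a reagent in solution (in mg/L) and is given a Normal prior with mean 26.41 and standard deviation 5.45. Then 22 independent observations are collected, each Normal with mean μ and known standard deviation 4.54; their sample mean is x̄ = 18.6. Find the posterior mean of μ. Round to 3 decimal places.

Posterior mean ≈ 18.839

With known σ, the Normal prior is conjugate. Weight on the data is w = (n/σ²)/(n/σ² + 1/τ₀²) = 1.06736/(1.06736+0.0336672) = 0.96942.
Posterior mean = w·x̄ + (1−w)·μ₀ = 0.96942·18.6 + 0.030578·26.41 = 18.839.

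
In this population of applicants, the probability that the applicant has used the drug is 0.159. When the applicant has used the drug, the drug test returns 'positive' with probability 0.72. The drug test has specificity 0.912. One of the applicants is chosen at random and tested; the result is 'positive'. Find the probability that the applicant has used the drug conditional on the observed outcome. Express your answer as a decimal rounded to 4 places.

P(H | E) ≈ 0.6074

Write H for 'the applicant has used the drug'. Prior odds H:¬H = 0.159/0.841 = 0.18906. For the 'positive' outcome, the likelihood ratio is 0.72/0.088 = 8.1818.
Posterior odds = 0.18906 × 8.1818 = 1.5469, so P(H|E) = 1.5469/(1+1.5469) = 0.6074.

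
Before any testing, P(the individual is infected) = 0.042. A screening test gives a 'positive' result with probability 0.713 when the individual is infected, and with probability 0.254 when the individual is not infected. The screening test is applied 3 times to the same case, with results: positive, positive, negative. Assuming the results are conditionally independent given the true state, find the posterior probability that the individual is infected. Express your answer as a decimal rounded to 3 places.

Let H be the event that the individual is infected; start with P(H) = 0.042. P('positive'|H) = 0.713, P('positive'|¬H) = 0.254.
Update on result 1 ('positive'): P(H) ← 0.713·0.0420 / (0.713·0.0420 + 0.254·0.9580) = 0.029946/0.27328 = 0.1096.
Update on result 2 ('positive'): P(H) ← 0.713·0.1096 / (0.713·0.1096 + 0.254·0.8904) = 0.078131/0.30430 = 0.2568.
Update on result 3 ('negative'): P(H) ← 0.287·0.2568 / (0.287·0.2568 + 0.746·0.7432) = 0.073690/0.62815 = 0.1173.

Posterior P(H) ≈ 0.117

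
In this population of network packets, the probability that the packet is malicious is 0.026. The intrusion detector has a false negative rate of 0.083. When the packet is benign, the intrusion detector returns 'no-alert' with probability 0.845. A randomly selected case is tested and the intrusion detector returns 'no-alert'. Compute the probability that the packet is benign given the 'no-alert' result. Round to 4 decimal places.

Let H be the event that the packet is malicious. P(H) = 0.026, so P(¬H) = 0.974. With E the 'no-alert' result, P(E|H) = 0.083 and P(E|¬H) = 0.845.
P(E) = 0.083·0.026 + 0.845·0.974 = 0.0021580 + 0.82303 = 0.82519.
By Bayes' theorem, P(H|E) = 0.0021580 / 0.82519 = 0.0026. Hence P(¬H|E) = 1 − 0.0026 = 0.9974.

P(¬H | E) ≈ 0.9974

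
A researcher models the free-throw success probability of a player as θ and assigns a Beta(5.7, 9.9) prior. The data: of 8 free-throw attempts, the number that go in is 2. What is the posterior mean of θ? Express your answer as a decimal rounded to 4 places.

Posterior mean ≈ 0.3263

The binomial likelihood is conjugate to the Beta prior: with 2 successes and 6 failures, the posterior is Beta(5.7+2, 9.9+6) = Beta(7.7, 15.9).
Posterior mean = α/(α+β) = 7.7/23.6 = 0.3263.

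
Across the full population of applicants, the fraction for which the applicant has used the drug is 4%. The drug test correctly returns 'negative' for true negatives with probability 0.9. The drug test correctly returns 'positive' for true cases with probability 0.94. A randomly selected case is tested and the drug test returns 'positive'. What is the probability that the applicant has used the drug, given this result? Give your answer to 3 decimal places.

Let H be the event that the applicant has used the drug. P(H) = 0.04, so P(¬H) = 0.96. With E the 'positive' result, P(E|H) = 0.94 and P(E|¬H) = 0.1.
P(E) = 0.94·0.04 + 0.1·0.96 = 0.037600 + 0.096000 = 0.13360.
By Bayes' theorem, P(H|E) = 0.037600 / 0.13360 = 0.281.

P(H | E) ≈ 0.281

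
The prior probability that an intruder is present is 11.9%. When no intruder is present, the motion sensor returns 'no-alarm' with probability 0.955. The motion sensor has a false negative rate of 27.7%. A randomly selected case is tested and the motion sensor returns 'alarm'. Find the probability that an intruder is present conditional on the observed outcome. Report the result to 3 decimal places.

Write H for 'an intruder is present'. Prior odds H:¬H = 0.119/0.881 = 0.13507. For the 'alarm' outcome, the likelihood ratio is 0.723/0.045 = 16.067.
Posterior odds = 0.13507 × 16.067 = 2.1702, so P(H|E) = 2.1702/(1+2.1702) = 0.685.

P(H | E) ≈ 0.685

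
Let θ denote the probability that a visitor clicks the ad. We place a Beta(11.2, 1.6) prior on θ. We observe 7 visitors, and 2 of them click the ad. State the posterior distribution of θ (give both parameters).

Posterior: Beta(13.2, 6.6)

Observing 2 successes and 5 failures updates Beta(11.2, 1.6) by adding the success and failure counts to the two shape parameters: α = 11.2+2 = 13.2, β = 1.6+5 = 6.6.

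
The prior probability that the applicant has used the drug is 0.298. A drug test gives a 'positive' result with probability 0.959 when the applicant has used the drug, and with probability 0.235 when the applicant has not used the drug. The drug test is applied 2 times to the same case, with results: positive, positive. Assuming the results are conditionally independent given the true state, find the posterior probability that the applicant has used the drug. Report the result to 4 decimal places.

Let H be the event that the applicant has used the drug; start with P(H) = 0.298. P('positive'|H) = 0.959, P('positive'|¬H) = 0.235.
Update on result 1 ('positive'): P(H) ← 0.959·0.2980 / (0.959·0.2980 + 0.235·0.7020) = 0.28578/0.45075 = 0.6340.
Update on result 2 ('positive'): P(H) ← 0.959·0.6340 / (0.959·0.6340 + 0.235·0.3660) = 0.60802/0.69402 = 0.8761.

Posterior P(H) ≈ 0.8761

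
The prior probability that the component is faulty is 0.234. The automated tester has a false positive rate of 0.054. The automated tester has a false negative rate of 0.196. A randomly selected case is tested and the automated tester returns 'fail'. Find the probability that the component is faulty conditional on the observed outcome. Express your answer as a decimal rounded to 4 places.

Write H for 'the component is faulty'. Prior odds H:¬H = 0.234/0.766 = 0.30548. For the 'fail' outcome, the likelihood ratio is 0.804/0.054 = 14.889.
Posterior odds = 0.30548 × 14.889 = 4.5483, so P(H|E) = 4.5483/(1+4.5483) = 0.8198.

P(H | E) ≈ 0.8198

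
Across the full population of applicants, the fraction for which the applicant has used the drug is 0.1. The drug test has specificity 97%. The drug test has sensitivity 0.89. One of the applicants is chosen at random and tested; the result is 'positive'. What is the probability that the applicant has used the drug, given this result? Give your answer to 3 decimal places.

Write H for 'the applicant has used the drug'. Prior odds H:¬H = 0.1/0.9 = 0.11111. For the 'positive' outcome, the likelihood ratio is 0.89/0.03 = 29.667.
Posterior odds = 0.11111 × 29.667 = 3.2963, so P(H|E) = 3.2963/(1+3.2963) = 0.767.

P(H | E) ≈ 0.767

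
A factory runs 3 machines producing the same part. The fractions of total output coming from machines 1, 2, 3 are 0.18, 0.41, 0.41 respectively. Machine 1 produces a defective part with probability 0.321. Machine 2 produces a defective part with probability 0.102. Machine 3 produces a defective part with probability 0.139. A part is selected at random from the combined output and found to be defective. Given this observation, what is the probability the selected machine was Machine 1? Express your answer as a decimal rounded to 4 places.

Posterior probability ≈ 0.3690

P(defective|M1) = 0.321; P(defective|M2) = 0.102; P(defective|M3) = 0.139.
Prior × likelihood for each source: 0.18·0.321=0.05778, 0.41·0.102=0.04182, 0.41·0.139=0.05699. Summing gives P(defective) = 0.15659.
P(Machine 1 | defective) = 0.05778 / 0.15659 = 0.3690.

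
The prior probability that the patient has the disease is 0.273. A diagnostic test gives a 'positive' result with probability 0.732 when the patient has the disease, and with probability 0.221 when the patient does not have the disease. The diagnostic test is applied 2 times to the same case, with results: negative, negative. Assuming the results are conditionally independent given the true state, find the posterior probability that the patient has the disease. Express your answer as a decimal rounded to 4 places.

Posterior P(H) ≈ 0.0426

Let H be the event that the patient has the disease; start with P(H) = 0.273. P('positive'|H) = 0.732, P('positive'|¬H) = 0.221.
Update on result 1 ('negative'): P(H) ← 0.268·0.2730 / (0.268·0.2730 + 0.779·0.7270) = 0.073164/0.63950 = 0.1144.
Update on result 2 ('negative'): P(H) ← 0.268·0.1144 / (0.268·0.1144 + 0.779·0.8856) = 0.030662/0.72054 = 0.0426.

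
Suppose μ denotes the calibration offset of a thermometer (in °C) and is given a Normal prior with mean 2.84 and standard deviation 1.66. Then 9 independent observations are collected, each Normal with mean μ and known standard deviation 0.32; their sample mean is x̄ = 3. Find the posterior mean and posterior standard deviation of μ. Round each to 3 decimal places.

Prior precision 1/τ₀² = 1/1.66² = 0.362897; data precision n/σ² = 9/0.32² = 87.8906.
Posterior precision = 0.362897 + 87.8906 = 88.2535, giving posterior SD = 1/√88.2535 = 0.106.
Posterior mean = (0.362897·2.84 + 87.8906·3) / 88.2535 = 2.999.

Posterior mean ≈ 2.999; posterior SD ≈ 0.106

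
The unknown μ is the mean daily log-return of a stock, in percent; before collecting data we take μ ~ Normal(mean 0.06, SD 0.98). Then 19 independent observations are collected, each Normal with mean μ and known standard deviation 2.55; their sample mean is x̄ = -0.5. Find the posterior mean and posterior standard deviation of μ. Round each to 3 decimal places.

With known σ, the Normal prior is conjugate. Weight on the data is w = (n/σ²)/(n/σ² + 1/τ₀²) = 2.92195/(2.92195+1.04123) = 0.73727.
Posterior mean = w·x̄ + (1−w)·μ₀ = 0.73727·-0.5 + 0.26273·0.06 = -0.353. Posterior variance = 1/(2.92195+1.04123) = 0.252322, so SD = 0.502.

Posterior mean ≈ -0.353; posterior SD ≈ 0.502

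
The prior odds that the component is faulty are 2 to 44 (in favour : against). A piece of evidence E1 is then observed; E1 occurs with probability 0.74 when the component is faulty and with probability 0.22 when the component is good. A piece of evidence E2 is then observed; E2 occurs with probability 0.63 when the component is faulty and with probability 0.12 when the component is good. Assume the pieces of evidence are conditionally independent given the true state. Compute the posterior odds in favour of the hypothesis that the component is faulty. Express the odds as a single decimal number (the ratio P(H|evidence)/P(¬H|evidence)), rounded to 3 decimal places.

Prior odds = 2/44 = 0.045455.
Likelihood ratio for E1 = 0.74/0.22 = 3.3636.
Likelihood ratio for E2 = 0.63/0.12 = 5.2500.
Posterior odds = prior odds × LR₁ × LR₂ = 0.80269.

Posterior odds ≈ 0.803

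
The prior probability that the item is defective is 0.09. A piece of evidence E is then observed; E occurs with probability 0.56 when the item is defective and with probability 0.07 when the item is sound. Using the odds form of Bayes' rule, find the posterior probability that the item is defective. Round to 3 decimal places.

Posterior probability ≈ 0.442

Prior odds = 0.09/(1−0.09) = 0.098901.
Likelihood ratio for E = 0.56/0.07 = 8.0000.
Posterior odds = prior odds × LR = 0.79121.
Posterior probability = odds/(1+odds) = 0.79121/1.7912 = 0.442.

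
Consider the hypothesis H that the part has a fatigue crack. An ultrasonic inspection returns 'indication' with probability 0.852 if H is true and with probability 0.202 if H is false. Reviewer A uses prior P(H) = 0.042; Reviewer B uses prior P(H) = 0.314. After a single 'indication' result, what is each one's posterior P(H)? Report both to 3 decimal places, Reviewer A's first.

Reviewer A: 0.156; Reviewer B: 0.659

The likelihood ratio for an 'indication' result is 0.852/0.202 = 4.2178.
Reviewer A: prior odds 0.042/0.958 = 0.043841; posterior odds 0.18491; posterior probability 0.156.
Reviewer B: prior odds 0.314/0.686 = 0.45773; posterior odds 1.9306; posterior probability 0.659.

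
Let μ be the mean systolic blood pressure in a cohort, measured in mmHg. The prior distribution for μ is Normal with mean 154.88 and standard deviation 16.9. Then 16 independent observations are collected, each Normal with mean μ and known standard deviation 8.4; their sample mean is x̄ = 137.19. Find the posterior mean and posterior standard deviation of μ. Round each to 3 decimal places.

Posterior mean ≈ 137.459; posterior SD ≈ 2.084

With known σ, the Normal prior is conjugate. Weight on the data is w = (n/σ²)/(n/σ² + 1/τ₀²) = 0.226757/(0.226757+0.00350128) = 0.98479.
Posterior mean = w·x̄ + (1−w)·μ₀ = 0.98479·137.19 + 0.015206·154.88 = 137.459. Posterior variance = 1/(0.226757+0.00350128) = 4.34294, so SD = 2.084.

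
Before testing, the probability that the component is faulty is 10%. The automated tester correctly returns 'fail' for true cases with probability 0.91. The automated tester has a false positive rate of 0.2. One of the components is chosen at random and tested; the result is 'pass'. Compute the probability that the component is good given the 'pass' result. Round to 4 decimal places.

Write H for 'the component is faulty'. Prior odds H:¬H = 0.1/0.9 = 0.11111. For the 'pass' outcome, the likelihood ratio is 0.09/0.8 = 0.11250.
Posterior odds = 0.11111 × 0.11250 = 0.012500, so P(H|E) = 0.012500/(1+0.012500) = 0.0123. Then P(¬H|E) = 1 − 0.0123 = 0.9877.

P(¬H | E) ≈ 0.9877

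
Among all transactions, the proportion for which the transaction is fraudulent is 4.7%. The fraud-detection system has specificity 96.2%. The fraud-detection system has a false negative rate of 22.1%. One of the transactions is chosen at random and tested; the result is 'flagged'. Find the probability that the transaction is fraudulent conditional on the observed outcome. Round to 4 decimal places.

Let H be the event that the transaction is fraudulent. P(H) = 0.047, so P(¬H) = 0.953. With E the 'flagged' result, P(E|H) = 0.779 and P(E|¬H) = 0.038.
P(E) = 0.779·0.047 + 0.038·0.953 = 0.036613 + 0.036214 = 0.072827.
By Bayes' theorem, P(H|E) = 0.036613 / 0.072827 = 0.5027.

P(H | E) ≈ 0.5027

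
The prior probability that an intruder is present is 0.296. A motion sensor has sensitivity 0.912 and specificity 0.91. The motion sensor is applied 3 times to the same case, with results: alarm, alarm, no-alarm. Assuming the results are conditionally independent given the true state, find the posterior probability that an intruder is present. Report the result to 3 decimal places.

Posterior P(H) ≈ 0.807

Let H be the event that an intruder is present; start with P(H) = 0.296. P('alarm'|H) = 0.912, P('alarm'|¬H) = 0.09.
Update on result 1 ('alarm'): P(H) ← 0.912·0.2960 / (0.912·0.2960 + 0.09·0.7040) = 0.26995/0.33331 = 0.8099.
Update on result 2 ('alarm'): P(H) ← 0.912·0.8099 / (0.912·0.8099 + 0.09·0.1901) = 0.73864/0.75574 = 0.9774.
Update on result 3 ('no-alarm'): P(H) ← 0.088·0.9774 / (0.088·0.9774 + 0.91·0.0226) = 0.086008/0.10661 = 0.8068.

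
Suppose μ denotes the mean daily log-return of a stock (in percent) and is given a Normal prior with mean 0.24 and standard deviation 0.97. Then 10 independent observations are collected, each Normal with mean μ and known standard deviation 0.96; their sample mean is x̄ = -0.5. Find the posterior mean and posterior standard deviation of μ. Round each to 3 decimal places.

Posterior mean ≈ -0.434; posterior SD ≈ 0.290

Prior precision 1/τ₀² = 1/0.97² = 1.06281; data precision n/σ² = 10/0.96² = 10.8507.
Posterior precision = 1.06281 + 10.8507 = 11.9135, giving posterior SD = 1/√11.9135 = 0.290.
Posterior mean = (1.06281·0.24 + 10.8507·-0.5) / 11.9135 = -0.434.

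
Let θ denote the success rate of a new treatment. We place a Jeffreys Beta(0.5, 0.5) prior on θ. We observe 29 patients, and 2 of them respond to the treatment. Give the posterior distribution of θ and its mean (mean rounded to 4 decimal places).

Posterior: Beta(2.5, 27.5); mean ≈ 0.0833

The binomial likelihood is conjugate to the Beta prior: with 2 successes and 27 failures, the posterior is Beta(0.5+2, 0.5+27) = Beta(2.5, 27.5).
E[θ | data] = 2.5/(2.5+27.5) = 0.0833.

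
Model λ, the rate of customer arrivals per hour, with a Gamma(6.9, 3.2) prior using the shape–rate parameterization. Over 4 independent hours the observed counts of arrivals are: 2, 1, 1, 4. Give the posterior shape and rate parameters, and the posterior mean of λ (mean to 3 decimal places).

Posterior: Gamma(shape=14.9, rate=7.2); mean ≈ 2.069

Total count ∑xᵢ = 8 over n = 4 hours.
Gamma is conjugate to the Poisson likelihood: posterior is Gamma(shape = 6.9+8 = 14.9, rate = 3.2+4 = 7.2).
E[λ | data] = 14.9/7.2 = 2.069.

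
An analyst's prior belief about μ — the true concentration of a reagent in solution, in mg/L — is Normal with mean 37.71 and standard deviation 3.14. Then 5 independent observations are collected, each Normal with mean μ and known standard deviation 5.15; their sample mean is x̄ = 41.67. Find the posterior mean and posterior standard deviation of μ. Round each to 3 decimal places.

With known σ, the Normal prior is conjugate. Weight on the data is w = (n/σ²)/(n/σ² + 1/τ₀²) = 0.188519/(0.188519+0.101424) = 0.65019.
Posterior mean = w·x̄ + (1−w)·μ₀ = 0.65019·41.67 + 0.34981·37.71 = 40.285. Posterior variance = 1/(0.188519+0.101424) = 3.44895, so SD = 1.857.

Posterior mean ≈ 40.285; posterior SD ≈ 1.857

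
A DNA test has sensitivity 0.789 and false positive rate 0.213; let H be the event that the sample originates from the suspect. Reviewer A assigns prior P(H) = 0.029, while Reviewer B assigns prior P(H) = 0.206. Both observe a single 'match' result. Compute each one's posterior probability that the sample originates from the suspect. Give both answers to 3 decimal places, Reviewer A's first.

P('+'|H) = 0.789, P('+'|¬H) = 0.213.
Reviewer A: numerator 0.789·0.029 = 0.022881; evidence = 0.022881+0.213·0.971 = 0.22970; posterior = 0.100.
Reviewer B: numerator 0.789·0.206 = 0.16253; evidence = 0.16253+0.213·0.794 = 0.33166; posterior = 0.490.

Reviewer A: 0.100; Reviewer B: 0.490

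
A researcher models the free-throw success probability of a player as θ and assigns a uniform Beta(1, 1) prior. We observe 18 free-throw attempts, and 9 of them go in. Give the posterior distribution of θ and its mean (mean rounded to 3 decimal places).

Posterior: Beta(10, 10); mean ≈ 0.500

The binomial likelihood is conjugate to the Beta prior: with 9 successes and 9 failures, the posterior is Beta(1+9, 1+9) = Beta(10, 10).
Posterior mean = α/(α+β) = 10/20 = 0.500.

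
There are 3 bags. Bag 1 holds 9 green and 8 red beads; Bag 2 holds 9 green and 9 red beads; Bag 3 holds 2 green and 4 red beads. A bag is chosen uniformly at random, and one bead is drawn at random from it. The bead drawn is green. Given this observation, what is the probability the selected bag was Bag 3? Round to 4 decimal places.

Posterior probability ≈ 0.2446

P(green|Bag 1) = 0.5294; P(green|Bag 2) = 0.5; P(green|Bag 3) = 0.3333.
Prior × likelihood for each source: 0.333333·0.5294=0.1765, 0.333333·0.5=0.1667, 0.333333·0.3333=0.1111. Summing gives P(green) = 0.45425.
P(Bag 3 | green) = 0.1111 / 0.45425 = 0.2446.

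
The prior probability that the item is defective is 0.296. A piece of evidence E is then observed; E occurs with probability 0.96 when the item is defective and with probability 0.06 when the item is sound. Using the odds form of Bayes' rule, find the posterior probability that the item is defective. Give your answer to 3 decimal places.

Posterior probability ≈ 0.871

Prior odds = 0.296/(1−0.296) = 0.42045.
Likelihood ratio for E = 0.96/0.06 = 16.000.
Posterior odds = prior odds × LR = 6.7273.
Posterior probability = odds/(1+odds) = 6.7273/7.7273 = 0.871.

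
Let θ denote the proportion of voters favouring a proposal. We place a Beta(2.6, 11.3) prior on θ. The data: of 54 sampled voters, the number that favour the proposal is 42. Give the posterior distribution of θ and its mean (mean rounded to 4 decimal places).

Observing 42 successes and 12 failures updates Beta(2.6, 11.3) by adding the success and failure counts to the two shape parameters: α = 2.6+42 = 44.6, β = 11.3+12 = 23.3.
E[θ | data] = 44.6/(44.6+23.3) = 0.6568.

Posterior: Beta(44.6, 23.3); mean ≈ 0.6568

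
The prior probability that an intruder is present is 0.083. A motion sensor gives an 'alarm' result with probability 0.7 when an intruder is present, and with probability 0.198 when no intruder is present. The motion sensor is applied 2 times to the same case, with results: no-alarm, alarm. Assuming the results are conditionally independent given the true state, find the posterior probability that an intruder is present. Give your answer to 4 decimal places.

Posterior P(H) ≈ 0.1069

With H the event that an intruder is present, the joint likelihood of the observed sequence is P(data|H) = 0.3·0.7 = 0.21000 and P(data|¬H) = 0.802·0.198 = 0.15880.
Bayes: P(H|data) = 0.083·0.21000 / (0.083·0.21000 + 0.917·0.15880) = 0.017430/0.16305 = 0.1069.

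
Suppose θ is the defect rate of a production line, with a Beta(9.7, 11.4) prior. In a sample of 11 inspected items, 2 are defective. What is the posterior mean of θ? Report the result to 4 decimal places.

Posterior mean ≈ 0.3645

The binomial likelihood is conjugate to the Beta prior: with 2 successes and 9 failures, the posterior is Beta(9.7+2, 11.4+9) = Beta(11.7, 20.4).
E[θ | data] = 11.7/(11.7+20.4) = 0.3645.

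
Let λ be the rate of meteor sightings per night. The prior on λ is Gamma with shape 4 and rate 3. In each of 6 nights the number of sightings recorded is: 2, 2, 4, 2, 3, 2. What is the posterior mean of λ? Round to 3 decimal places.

The Poisson likelihood adds the total count to the shape and the number of exposure periods to the rate. Here ∑xᵢ = 15 and n = 6, so shape 4→19 and rate 3→9.
E[λ | data] = 19/9 = 2.111.

Posterior mean ≈ 2.111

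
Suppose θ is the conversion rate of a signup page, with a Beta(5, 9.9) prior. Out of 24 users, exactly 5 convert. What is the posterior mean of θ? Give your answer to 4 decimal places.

Posterior mean ≈ 0.2571

Observing 5 successes and 19 failures updates Beta(5, 9.9) by adding the success and failure counts to the two shape parameters: α = 5+5 = 10, β = 9.9+19 = 28.9.
E[θ | data] = 10/(10+28.9) = 0.2571.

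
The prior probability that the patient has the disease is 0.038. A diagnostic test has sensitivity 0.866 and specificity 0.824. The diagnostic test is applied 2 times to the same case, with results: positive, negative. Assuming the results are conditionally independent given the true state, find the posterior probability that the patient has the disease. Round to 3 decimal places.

With H the event that the patient has the disease, the joint likelihood of the observed sequence is P(data|H) = 0.866·0.134 = 0.11604 and P(data|¬H) = 0.176·0.824 = 0.14502.
Bayes: P(H|data) = 0.038·0.11604 / (0.038·0.11604 + 0.962·0.14502) = 0.0044097/0.14392 = 0.0306.

Posterior P(H) ≈ 0.031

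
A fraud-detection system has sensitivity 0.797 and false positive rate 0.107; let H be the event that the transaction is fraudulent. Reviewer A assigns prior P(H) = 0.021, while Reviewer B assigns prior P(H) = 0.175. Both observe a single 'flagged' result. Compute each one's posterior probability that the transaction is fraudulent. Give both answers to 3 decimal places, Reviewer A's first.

Reviewer A: 0.138; Reviewer B: 0.612

The likelihood ratio for a 'flagged' result is 0.797/0.107 = 7.4486.
Reviewer A: prior odds 0.021/0.979 = 0.021450; posterior odds 0.15978; posterior probability 0.138.
Reviewer B: prior odds 0.175/0.825 = 0.21212; posterior odds 1.5800; posterior probability 0.612.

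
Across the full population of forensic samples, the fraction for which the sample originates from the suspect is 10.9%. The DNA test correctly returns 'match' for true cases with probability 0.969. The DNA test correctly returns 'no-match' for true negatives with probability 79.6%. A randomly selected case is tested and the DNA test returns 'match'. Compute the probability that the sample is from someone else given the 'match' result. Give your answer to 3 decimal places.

Write H for 'the sample originates from the suspect'. Prior odds H:¬H = 0.109/0.891 = 0.12233. For the 'match' outcome, the likelihood ratio is 0.969/0.204 = 4.7500.
Posterior odds = 0.12233 × 4.7500 = 0.58109, so P(H|E) = 0.58109/(1+0.58109) = 0.368. Then P(¬H|E) = 1 − 0.368 = 0.632.

P(¬H | E) ≈ 0.632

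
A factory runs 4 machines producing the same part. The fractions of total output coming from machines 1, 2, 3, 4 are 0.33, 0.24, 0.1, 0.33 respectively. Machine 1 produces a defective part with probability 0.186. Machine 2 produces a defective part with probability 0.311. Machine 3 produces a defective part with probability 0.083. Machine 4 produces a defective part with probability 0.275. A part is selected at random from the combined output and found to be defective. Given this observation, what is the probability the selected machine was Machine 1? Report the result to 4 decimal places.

P(defective|M1) = 0.186; P(defective|M2) = 0.311; P(defective|M3) = 0.083; P(defective|M4) = 0.275.
Prior × likelihood for each source: 0.33·0.186=0.06138, 0.24·0.311=0.07464, 0.1·0.083=0.008300, 0.33·0.275=0.09075. Summing gives P(defective) = 0.23507.
P(Machine 1 | defective) = 0.06138 / 0.23507 = 0.2611.

Posterior probability ≈ 0.2611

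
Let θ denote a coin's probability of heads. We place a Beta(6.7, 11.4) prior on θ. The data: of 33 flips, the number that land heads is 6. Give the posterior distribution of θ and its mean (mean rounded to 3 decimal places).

Posterior: Beta(12.7, 38.4); mean ≈ 0.249

The binomial likelihood is conjugate to the Beta prior: with 6 successes and 27 failures, the posterior is Beta(6.7+6, 11.4+27) = Beta(12.7, 38.4).
Posterior mean = α/(α+β) = 12.7/51.1 = 0.249.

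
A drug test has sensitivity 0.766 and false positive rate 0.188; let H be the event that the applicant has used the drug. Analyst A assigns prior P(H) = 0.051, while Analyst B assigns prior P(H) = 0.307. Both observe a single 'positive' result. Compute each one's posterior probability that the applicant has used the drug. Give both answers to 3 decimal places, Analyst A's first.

The likelihood ratio for a 'positive' result is 0.766/0.188 = 4.0745.
Analyst A: prior odds 0.051/0.949 = 0.053741; posterior odds 0.21897; posterior probability 0.180.
Analyst B: prior odds 0.307/0.693 = 0.44300; posterior odds 1.8050; posterior probability 0.643.

Analyst A: 0.180; Analyst B: 0.643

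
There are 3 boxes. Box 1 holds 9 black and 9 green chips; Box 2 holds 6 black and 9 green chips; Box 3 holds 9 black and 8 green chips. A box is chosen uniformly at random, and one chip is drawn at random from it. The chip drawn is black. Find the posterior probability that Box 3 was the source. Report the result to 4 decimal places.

Posterior probability ≈ 0.3704

Tabulate prior·likelihood by source: [1] prior 0.333333, lik 0.5, product 0.1667; [2] prior 0.333333, lik 0.4, product 0.1333; [3] prior 0.333333, lik 0.5294, product 0.1765.
Normalizing constant = 0.47647; the posterior for Box 3 is its product over the sum, 0.1765/0.47647 = 0.3704.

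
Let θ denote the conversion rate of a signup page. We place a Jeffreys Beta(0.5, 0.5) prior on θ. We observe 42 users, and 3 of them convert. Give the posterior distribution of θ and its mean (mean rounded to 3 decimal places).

Posterior: Beta(3.5, 39.5); mean ≈ 0.081

The binomial likelihood is conjugate to the Beta prior: with 3 successes and 39 failures, the posterior is Beta(0.5+3, 0.5+39) = Beta(3.5, 39.5).
Posterior mean = α/(α+β) = 3.5/43 = 0.081.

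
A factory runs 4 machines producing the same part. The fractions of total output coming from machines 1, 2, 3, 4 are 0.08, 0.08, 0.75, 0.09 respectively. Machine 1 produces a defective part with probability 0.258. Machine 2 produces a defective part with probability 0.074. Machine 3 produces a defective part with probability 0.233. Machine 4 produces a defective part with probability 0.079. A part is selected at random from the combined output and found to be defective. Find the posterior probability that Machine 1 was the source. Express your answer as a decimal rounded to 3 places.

Posterior probability ≈ 0.099

P(defective|M1) = 0.258; P(defective|M2) = 0.074; P(defective|M3) = 0.233; P(defective|M4) = 0.079.
Prior × likelihood for each source: 0.08·0.258=0.02064, 0.08·0.074=0.005920, 0.75·0.233=0.1748, 0.09·0.079=0.007110. Summing gives P(defective) = 0.20842.
P(Machine 1 | defective) = 0.02064 / 0.20842 = 0.099.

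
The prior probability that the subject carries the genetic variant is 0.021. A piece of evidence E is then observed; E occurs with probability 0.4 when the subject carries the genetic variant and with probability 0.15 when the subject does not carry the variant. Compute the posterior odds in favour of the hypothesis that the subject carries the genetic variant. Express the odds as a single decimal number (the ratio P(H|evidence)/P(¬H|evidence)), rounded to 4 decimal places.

Prior odds = 0.021/(1−0.021) = 0.021450. In log-odds, ln(0.021450) = -3.8420.
Add log likelihood ratio: ln(2.6667) = 0.98083.
Posterior log-odds = -2.8612, so posterior odds = exp(-2.8612) = 0.057201.

Posterior odds ≈ 0.0572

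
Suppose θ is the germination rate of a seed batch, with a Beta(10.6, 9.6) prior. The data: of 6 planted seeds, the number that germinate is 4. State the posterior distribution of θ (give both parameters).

Posterior: Beta(14.6, 11.6)

Observing 4 successes and 2 failures updates Beta(10.6, 9.6) by adding the success and failure counts to the two shape parameters: α = 10.6+4 = 14.6, β = 9.6+2 = 11.6.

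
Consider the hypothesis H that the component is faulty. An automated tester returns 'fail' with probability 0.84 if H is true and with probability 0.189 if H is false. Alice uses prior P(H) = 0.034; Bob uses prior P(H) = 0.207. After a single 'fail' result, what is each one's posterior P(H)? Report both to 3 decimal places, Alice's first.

P('+'|H) = 0.84, P('+'|¬H) = 0.189.
Alice: numerator 0.84·0.034 = 0.028560; evidence = 0.028560+0.189·0.966 = 0.21113; posterior = 0.135.
Bob: numerator 0.84·0.207 = 0.17388; evidence = 0.17388+0.189·0.793 = 0.32376; posterior = 0.537.

Alice: 0.135; Bob: 0.537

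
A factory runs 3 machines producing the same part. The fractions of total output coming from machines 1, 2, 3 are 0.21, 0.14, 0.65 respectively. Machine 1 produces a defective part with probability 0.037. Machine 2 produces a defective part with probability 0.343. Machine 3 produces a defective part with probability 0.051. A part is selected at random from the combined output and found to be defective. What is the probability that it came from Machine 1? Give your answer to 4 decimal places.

Posterior probability ≈ 0.0874

P(defective|M1) = 0.037; P(defective|M2) = 0.343; P(defective|M3) = 0.051.
Prior × likelihood for each source: 0.21·0.037=0.007770, 0.14·0.343=0.04802, 0.65·0.051=0.03315. Summing gives P(defective) = 0.088940.
P(Machine 1 | defective) = 0.007770 / 0.088940 = 0.0874.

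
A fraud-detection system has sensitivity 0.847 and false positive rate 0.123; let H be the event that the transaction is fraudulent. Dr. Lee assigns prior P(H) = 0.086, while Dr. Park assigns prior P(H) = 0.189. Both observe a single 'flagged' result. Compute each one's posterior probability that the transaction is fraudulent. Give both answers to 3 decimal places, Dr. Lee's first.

The likelihood ratio for a 'flagged' result is 0.847/0.123 = 6.8862.
Dr. Lee: prior odds 0.086/0.914 = 0.094092; posterior odds 0.64793; posterior probability 0.393.
Dr. Park: prior odds 0.189/0.811 = 0.23305; posterior odds 1.6048; posterior probability 0.616.

Dr. Lee: 0.393; Dr. Park: 0.616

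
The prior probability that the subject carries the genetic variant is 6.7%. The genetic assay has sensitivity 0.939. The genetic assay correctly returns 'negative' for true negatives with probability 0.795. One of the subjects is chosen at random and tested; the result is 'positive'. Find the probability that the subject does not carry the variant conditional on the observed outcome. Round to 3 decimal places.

P(¬H | E) ≈ 0.752

Let H be the event that the subject carries the genetic variant. P(H) = 0.067, so P(¬H) = 0.933. With E the 'positive' result, P(E|H) = 0.939 and P(E|¬H) = 0.205.
P(E) = 0.939·0.067 + 0.205·0.933 = 0.062913 + 0.19126 = 0.25418.
By Bayes' theorem, P(H|E) = 0.062913 / 0.25418 = 0.248. Hence P(¬H|E) = 1 − 0.248 = 0.752.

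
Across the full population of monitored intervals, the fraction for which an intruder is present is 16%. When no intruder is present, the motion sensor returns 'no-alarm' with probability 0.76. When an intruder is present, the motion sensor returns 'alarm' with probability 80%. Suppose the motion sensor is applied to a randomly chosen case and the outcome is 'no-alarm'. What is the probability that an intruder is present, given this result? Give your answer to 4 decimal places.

Let H be the event that an intruder is present. P(H) = 0.16, so P(¬H) = 0.84. With E the 'no-alarm' result, P(E|H) = 0.2 and P(E|¬H) = 0.76.
P(E) = 0.2·0.16 + 0.76·0.84 = 0.032000 + 0.63840 = 0.67040.
By Bayes' theorem, P(H|E) = 0.032000 / 0.67040 = 0.0477.

P(H | E) ≈ 0.0477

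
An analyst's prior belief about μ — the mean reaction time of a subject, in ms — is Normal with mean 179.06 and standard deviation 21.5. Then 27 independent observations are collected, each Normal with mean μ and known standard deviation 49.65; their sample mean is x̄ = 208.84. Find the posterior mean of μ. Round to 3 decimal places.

Posterior mean ≈ 203.928

With known σ, the Normal prior is conjugate. Weight on the data is w = (n/σ²)/(n/σ² + 1/τ₀²) = 0.0109528/(0.0109528+0.00216333) = 0.83506.
Posterior mean = w·x̄ + (1−w)·μ₀ = 0.83506·208.84 + 0.16494·179.06 = 203.928.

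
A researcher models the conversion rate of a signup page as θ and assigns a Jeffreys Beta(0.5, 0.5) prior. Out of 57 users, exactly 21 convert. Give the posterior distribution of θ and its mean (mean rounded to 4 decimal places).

The binomial likelihood is conjugate to the Beta prior: with 21 successes and 36 failures, the posterior is Beta(0.5+21, 0.5+36) = Beta(21.5, 36.5).
Posterior mean = α/(α+β) = 21.5/58 = 0.3707.

Posterior: Beta(21.5, 36.5); mean ≈ 0.3707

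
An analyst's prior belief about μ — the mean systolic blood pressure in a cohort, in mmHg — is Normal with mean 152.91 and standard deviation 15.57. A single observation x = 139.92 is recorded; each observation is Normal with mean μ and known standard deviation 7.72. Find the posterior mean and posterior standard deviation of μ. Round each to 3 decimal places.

Prior precision 1/τ₀² = 1/15.57² = 0.00412499; data precision n/σ² = 1/7.72² = 0.0167790.
Posterior precision = 0.00412499 + 0.0167790 = 0.0209040, giving posterior SD = 1/√0.0209040 = 6.916.
Posterior mean = (0.00412499·152.91 + 0.0167790·139.92) / 0.0209040 = 142.483.

Posterior mean ≈ 142.483; posterior SD ≈ 6.916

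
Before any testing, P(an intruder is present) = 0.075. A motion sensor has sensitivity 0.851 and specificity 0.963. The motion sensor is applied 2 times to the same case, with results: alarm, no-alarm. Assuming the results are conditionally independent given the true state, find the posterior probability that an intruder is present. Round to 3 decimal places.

With H the event that an intruder is present, the joint likelihood of the observed sequence is P(data|H) = 0.851·0.149 = 0.12680 and P(data|¬H) = 0.037·0.963 = 0.035631.
Bayes: P(H|data) = 0.075·0.12680 / (0.075·0.12680 + 0.925·0.035631) = 0.0095099/0.042469 = 0.2239.

Posterior P(H) ≈ 0.224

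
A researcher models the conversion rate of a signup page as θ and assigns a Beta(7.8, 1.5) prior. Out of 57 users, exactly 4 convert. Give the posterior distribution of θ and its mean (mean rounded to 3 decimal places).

The binomial likelihood is conjugate to the Beta prior: with 4 successes and 53 failures, the posterior is Beta(7.8+4, 1.5+53) = Beta(11.8, 54.5).
Posterior mean = α/(α+β) = 11.8/66.3 = 0.178.

Posterior: Beta(11.8, 54.5); mean ≈ 0.178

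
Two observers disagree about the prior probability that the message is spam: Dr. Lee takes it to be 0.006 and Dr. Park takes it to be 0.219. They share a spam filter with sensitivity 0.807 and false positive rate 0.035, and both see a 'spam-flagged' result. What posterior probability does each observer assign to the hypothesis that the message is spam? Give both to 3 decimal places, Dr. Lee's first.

Dr. Lee: 0.122; Dr. Park: 0.866

P('+'|H) = 0.807, P('+'|¬H) = 0.035.
Dr. Lee: numerator 0.807·0.006 = 0.0048420; evidence = 0.0048420+0.035·0.994 = 0.039632; posterior = 0.122.
Dr. Park: numerator 0.807·0.219 = 0.17673; evidence = 0.17673+0.035·0.781 = 0.20407; posterior = 0.866.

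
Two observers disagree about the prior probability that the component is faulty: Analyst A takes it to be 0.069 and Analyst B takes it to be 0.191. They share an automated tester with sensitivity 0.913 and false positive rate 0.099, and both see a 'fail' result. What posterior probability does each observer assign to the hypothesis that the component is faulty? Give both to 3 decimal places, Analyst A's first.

The likelihood ratio for a 'fail' result is 0.913/0.099 = 9.2222.
Analyst A: prior odds 0.069/0.931 = 0.074114; posterior odds 0.68349; posterior probability 0.406.
Analyst B: prior odds 0.191/0.809 = 0.23609; posterior odds 2.1773; posterior probability 0.685.

Analyst A: 0.406; Analyst B: 0.685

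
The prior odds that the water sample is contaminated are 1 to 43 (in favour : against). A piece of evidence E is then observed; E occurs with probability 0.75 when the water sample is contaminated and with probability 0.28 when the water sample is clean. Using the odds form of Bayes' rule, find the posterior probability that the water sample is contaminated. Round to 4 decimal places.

Posterior probability ≈ 0.0586

Prior odds = 1/43 = 0.023256.
Likelihood ratio for E = 0.75/0.28 = 2.6786.
Posterior odds = prior odds × LR = 0.062292.
Posterior probability = odds/(1+odds) = 0.062292/1.0623 = 0.0586.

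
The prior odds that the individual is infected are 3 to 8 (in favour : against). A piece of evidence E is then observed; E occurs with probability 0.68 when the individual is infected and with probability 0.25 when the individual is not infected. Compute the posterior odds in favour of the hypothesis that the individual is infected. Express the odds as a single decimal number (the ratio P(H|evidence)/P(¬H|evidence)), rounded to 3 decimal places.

Prior odds = 3/8 = 0.37500. In log-odds, ln(0.37500) = -0.98083.
Add log likelihood ratio: ln(2.7200) = 1.0006.
Posterior log-odds = 0.019803, so posterior odds = exp(0.019803) = 1.0200.

Posterior odds ≈ 1.020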